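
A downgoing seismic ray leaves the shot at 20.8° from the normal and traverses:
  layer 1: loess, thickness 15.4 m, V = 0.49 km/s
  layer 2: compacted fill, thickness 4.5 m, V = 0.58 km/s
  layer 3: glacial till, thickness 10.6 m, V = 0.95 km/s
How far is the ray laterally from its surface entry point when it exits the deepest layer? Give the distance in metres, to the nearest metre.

p = sin θ₁/V₁ = sin 20.8°/0.49 = 7.2471e-01 s/km is conserved through the stack.
Layer 1: θ = 20.80°; offset = 15.4·tan 20.80° = 5.850 m.
Layer 2: sin θ = p·0.58 = 0.4203 → θ = 24.86°; offset = 4.5·tan 24.86° = 2.085 m.
Layer 3: sin θ = p·0.95 = 0.6885 → θ = 43.51°; offset = 10.6·tan 43.51° = 10.062 m.
Σ offsets = 17.997 m.

18 m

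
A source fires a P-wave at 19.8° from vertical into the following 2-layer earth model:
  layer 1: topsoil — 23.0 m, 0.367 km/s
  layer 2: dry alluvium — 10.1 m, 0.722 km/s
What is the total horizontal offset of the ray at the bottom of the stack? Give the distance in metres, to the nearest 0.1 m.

Apply Snell's law at each interface; in layer i the horizontal offset is hᵢ·tan θᵢ.
Layer 1: θ = 19.80°; offset = 23.0·tan 19.80° = 8.281 m.
Layer 2: sin θ = 0.722·sin 19.8°/0.367 = 0.6664, θ = 41.79°; offset = 10.1·tan 41.79° = 9.027 m.
Total horizontal offset = 17.308 m.

17.3 m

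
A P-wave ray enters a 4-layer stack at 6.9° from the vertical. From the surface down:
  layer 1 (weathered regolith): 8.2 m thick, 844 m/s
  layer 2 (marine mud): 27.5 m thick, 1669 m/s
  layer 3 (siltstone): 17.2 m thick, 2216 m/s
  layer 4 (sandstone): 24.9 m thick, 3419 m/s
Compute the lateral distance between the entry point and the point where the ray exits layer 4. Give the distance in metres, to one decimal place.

27.3 m

p = sin θ₁/V₁ = sin 6.9°/844 = 1.4234e-04 s/m is conserved through the stack.
Layer 1: θ = 6.90°; offset = 8.2·tan 6.90° = 0.992 m.
Layer 2: sin θ = p·1669 = 0.2376 → θ = 13.74°; offset = 27.5·tan 13.74° = 6.726 m.
Layer 3: sin θ = p·2216 = 0.3154 → θ = 18.39°; offset = 17.2·tan 18.39° = 5.717 m.
Layer 4: sin θ = p·3419 = 0.4867 → θ = 29.12°; offset = 24.9·tan 29.12° = 13.872 m.
Summing the layer offsets gives 27.307 m.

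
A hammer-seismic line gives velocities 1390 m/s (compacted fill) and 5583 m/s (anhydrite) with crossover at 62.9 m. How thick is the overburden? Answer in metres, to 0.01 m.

h = (x_cross/2)·√((V₂−V₁)/(V₂+V₁)).
(V₂−V₁)/(V₂+V₁) = (5583−1390)/(5583+1390) = 0.6013; √ = 0.7754.
h = (62.9/2)·0.7754 = 24.39 m.

24.39 m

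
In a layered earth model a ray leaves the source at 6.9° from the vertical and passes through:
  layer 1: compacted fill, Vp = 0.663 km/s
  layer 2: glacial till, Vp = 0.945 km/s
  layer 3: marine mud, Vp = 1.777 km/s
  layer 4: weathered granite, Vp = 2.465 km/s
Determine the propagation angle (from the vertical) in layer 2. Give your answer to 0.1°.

9.9°

Ray parameter p = sin 6.9° / 0.663 = 1.8120e-01 s/km.
sin θ_2 = p·V_2 = 1.8120e-01 × 0.945 = 0.1712.
θ_2 = 9.86° from the vertical.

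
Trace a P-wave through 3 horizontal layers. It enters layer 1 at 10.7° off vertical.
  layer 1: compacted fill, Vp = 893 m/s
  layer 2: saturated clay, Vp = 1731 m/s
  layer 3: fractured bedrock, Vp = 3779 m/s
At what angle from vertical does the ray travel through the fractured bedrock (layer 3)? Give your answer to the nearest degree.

Ray parameter p = sin 10.7° / 893 = 2.0791e-04 s/m.
sin θ_3 = p·V_3 = 2.0791e-04 × 3779 = 0.7857.
θ_3 = arcsin 0.7857 = 51.79°.

52°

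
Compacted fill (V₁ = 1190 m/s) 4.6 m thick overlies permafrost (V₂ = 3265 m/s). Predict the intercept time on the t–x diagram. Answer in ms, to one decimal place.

7.2 ms

θ_c = arcsin(V₁/V₂) = arcsin(1190/3265) = 21.38°; cos θ_c = 0.9312.
tᵢ = 2h·cos θ_c / V₁ = 2·4.6·0.9312 / 1190 = 0.00720 s.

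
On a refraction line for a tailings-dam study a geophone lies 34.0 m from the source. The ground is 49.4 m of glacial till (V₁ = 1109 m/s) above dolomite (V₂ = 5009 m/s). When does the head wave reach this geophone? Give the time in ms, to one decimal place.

93.7 ms

t = x/V₂ + 2h·√(V₂²−V₁²)/(V₁V₂).
√(V₂²−V₁²) = √(5009²−1109²) = 4884.7 m/s; delay term = 2·49.4·4884.7/(1109·5009) = 0.08688 s.
t = 34.0/5009 + 0.08688 = 0.09367 s.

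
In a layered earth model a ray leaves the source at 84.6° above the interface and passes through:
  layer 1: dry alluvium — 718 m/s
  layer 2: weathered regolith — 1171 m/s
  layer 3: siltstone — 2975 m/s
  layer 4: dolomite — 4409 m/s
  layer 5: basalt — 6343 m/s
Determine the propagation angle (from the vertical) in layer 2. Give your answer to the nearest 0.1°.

8.8°

From the normal: θ₁ = 90° − 84.6° = 5.4°.
Snell's law across each interface conserves sin θ / V, so sin θ_2 = V_2·sin θ₁/V₁.
sin θ_2 = 1171 × sin 5.4° / 718 = 0.1535.
θ_2 = 8.83° from the vertical.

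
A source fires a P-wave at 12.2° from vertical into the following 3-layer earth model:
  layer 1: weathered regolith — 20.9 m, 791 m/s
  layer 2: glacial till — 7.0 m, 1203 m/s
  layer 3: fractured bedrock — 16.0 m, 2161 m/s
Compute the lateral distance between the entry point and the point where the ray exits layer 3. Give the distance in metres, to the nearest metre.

18 m

p = sin θ₁/V₁ = sin 12.2°/791 = 2.6716e-04 s/m is conserved through the stack.
Layer 1: θ = 12.20°; offset = 20.9·tan 12.20° = 4.519 m.
Layer 2: sin θ = p·1203 = 0.3214 → θ = 18.75°; offset = 7.0·tan 18.75° = 2.376 m.
Layer 3: sin θ = p·2161 = 0.5773 → θ = 35.26°; offset = 16.0·tan 35.26° = 11.313 m.
Summing the layer offsets gives 18.208 m.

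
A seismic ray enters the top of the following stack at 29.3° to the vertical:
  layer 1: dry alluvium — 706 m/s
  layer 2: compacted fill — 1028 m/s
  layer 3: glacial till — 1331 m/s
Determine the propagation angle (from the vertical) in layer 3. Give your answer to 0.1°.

Snell's law across each interface conserves sin θ / V, so sin θ_3 = V_3·sin θ₁/V₁.
sin θ_3 = 1331 × sin 29.3° / 706 = 0.9226.
θ_3 = arcsin 0.9226 = 67.31°.

67.3°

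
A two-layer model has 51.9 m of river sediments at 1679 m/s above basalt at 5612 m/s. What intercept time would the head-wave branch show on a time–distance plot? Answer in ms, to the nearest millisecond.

59 ms

tᵢ = 2h·√(V₂²−V₁²)/(V₁V₂).
√(V₂²−V₁²) = √(5612²−1679²) = 5355.0 m/s.
tᵢ = 2·51.9·5355.0/(1679·5612) = 0.05899 s.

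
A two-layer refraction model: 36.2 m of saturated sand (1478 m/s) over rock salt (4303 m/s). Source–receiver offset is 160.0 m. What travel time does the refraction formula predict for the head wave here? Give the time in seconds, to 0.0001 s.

0.0832 s

θ_c = arcsin(V₁/V₂) = arcsin(1478/4303) = 20.09°, cos θ_c = 0.9392.
Intercept time tᵢ = 2h cos θ_c / V₁ = 2·36.2·0.9392/1478 = 0.04600 s.
t = x/V₂ + tᵢ = 160.0/4303 + 0.04600 = 0.08319 s.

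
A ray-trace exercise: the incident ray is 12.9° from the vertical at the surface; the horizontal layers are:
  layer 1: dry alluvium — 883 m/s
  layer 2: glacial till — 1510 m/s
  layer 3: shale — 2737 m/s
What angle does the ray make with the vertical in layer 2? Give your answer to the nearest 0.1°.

22.4°

Ray parameter p = sin 12.9° / 883 = 2.5283e-04 s/m.
sin θ_2 = p·V_2 = 2.5283e-04 × 1510 = 0.3818.
θ_2 = 22.44° from the vertical.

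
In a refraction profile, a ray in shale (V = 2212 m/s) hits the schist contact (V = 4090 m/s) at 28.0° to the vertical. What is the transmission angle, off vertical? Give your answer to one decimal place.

sin θ₁/V₁ = sin θ₂/V₂ ⇒ sin θ₂ = 4090·sin 28.0°/2212 = 4090·0.4695/2212 = 0.8681.
θ₂ = arcsin 0.8681 = 60.23° from the normal.

60.2°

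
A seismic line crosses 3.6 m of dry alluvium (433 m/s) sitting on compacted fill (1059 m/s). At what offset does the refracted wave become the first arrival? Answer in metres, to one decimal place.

x_cross = 2h·√((V₂+V₁)/(V₂−V₁)).
(V₂+V₁)/(V₂−V₁) = (1059+433)/(1059−433) = 2.3834; √ = 1.5438.
x_cross = 2·3.6·1.5438 = 11.12 m.

11.1 m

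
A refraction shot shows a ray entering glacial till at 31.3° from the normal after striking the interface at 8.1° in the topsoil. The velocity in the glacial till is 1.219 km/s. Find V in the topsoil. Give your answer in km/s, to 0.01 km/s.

Snell's law: sin 8.1°/V₁ = sin 31.3°/V₂.
V₁ = V₂·sin 8.1°/sin 31.3° = 1.219 × 0.2712 = 0.33 km/s.

0.33 km/s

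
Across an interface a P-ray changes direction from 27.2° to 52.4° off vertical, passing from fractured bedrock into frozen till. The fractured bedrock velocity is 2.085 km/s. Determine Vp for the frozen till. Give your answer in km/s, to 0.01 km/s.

3.61 km/s

sin 27.2° = 0.4571; sin 52.4° = 0.7923.
V₂ = V₁·(sin θ₂/sin θ₁) = 2.085·(0.7923/0.4571) = 3.61 km/s.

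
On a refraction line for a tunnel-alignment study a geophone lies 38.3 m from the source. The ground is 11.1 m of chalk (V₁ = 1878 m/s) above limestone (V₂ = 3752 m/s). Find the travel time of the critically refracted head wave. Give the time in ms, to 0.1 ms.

20.4 ms

θ_c = arcsin(V₁/V₂) = arcsin(1878/3752) = 30.04°, cos θ_c = 0.8657.
Intercept time tᵢ = 2h cos θ_c / V₁ = 2·11.1·0.8657/1878 = 0.01023 s.
t = x/V₂ + tᵢ = 38.3/3752 + 0.01023 = 0.02044 s.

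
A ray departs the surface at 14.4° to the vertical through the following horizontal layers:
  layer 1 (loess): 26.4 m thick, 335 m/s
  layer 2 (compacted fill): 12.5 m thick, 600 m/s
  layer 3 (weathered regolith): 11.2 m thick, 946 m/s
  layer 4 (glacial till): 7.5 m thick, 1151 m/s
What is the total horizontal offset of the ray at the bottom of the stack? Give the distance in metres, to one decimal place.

Apply Snell's law at each interface; in layer i the horizontal offset is hᵢ·tan θᵢ.
Layer 1: θ = 14.40°; offset = 26.4·tan 14.40° = 6.778 m.
Layer 2: sin θ = 600·sin 14.4°/335 = 0.4454, θ = 26.45°; offset = 12.5·tan 26.45° = 6.219 m.
Layer 3: sin θ = 946·sin 14.4°/335 = 0.7023, θ = 44.61°; offset = 11.2·tan 44.61° = 11.048 m.
Layer 4: sin θ = 1151·sin 14.4°/335 = 0.8545, θ = 58.70°; offset = 7.5·tan 58.70° = 12.335 m.
Summing the layer offsets gives 36.380 m.

36.4 m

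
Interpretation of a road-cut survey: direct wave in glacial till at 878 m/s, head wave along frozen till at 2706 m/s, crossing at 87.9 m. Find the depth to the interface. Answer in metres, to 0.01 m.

x_cross = 2h·√((V₂+V₁)/(V₂−V₁)) → h = x_cross / (2·√((V₂+V₁)/(V₂−V₁))).
√((V₂+V₁)/(V₂−V₁)) = √((2706+878)/(2706−878)) = 1.4002.
h = 87.9 / (2·1.4002) = 31.39 m.

31.39 m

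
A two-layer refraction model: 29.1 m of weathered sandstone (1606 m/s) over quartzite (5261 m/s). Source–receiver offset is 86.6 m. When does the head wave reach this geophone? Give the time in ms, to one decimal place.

θ_c = arcsin(V₁/V₂) = arcsin(1606/5261) = 17.77°, cos θ_c = 0.9523.
Intercept time tᵢ = 2h cos θ_c / V₁ = 2·29.1·0.9523/1606 = 0.03451 s.
t = x/V₂ + tᵢ = 86.6/5261 + 0.03451 = 0.05097 s.

51.0 ms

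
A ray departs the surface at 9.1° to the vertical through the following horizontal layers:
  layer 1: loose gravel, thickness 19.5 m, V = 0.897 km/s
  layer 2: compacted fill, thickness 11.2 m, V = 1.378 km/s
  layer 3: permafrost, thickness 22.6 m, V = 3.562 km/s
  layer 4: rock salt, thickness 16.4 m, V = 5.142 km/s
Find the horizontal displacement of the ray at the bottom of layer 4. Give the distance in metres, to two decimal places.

59.41 m

p = sin θ₁/V₁ = sin 9.1°/0.897 = 1.7632e-01 s/km is conserved through the stack.
Layer 1: θ = 9.10°; offset = 19.5·tan 9.10° = 3.1234 m.
Layer 2: sin θ = p·1.378 = 0.2430 → θ = 14.06°; offset = 11.2·tan 14.06° = 2.8053 m.
Layer 3: sin θ = p·3.562 = 0.6280 → θ = 38.91°; offset = 22.6·tan 38.91° = 18.2400 m.
Layer 4: sin θ = p·5.142 = 0.9066 → θ = 65.04°; offset = 16.4·tan 65.04° = 35.2405 m.
Summing the layer offsets gives 59.4092 m.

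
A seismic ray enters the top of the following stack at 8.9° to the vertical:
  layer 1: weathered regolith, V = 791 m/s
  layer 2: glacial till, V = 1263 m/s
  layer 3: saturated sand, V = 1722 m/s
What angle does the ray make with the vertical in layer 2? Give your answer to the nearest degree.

Snell's law across each interface conserves sin θ / V, so sin θ_2 = V_2·sin θ₁/V₁.
sin θ_2 = 1263 × sin 8.9° / 791 = 0.2470.
θ_2 = 14.30° from the vertical.

14°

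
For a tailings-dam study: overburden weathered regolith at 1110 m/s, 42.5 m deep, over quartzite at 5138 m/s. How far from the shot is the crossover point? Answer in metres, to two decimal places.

θ_c = arcsin(1110/5138) = 12.48°, so cos θ_c = 0.9764 and tᵢ = 2h cos θ_c/V₁ = 0.0748 s.
At crossover x/V₁ = x/V₂ + tᵢ ⇒ x = tᵢ/(1/V₁ − 1/V₂) = 0.07477/(9.0090e-04 − 1.9463e-04) = 105.86 m.

105.86 m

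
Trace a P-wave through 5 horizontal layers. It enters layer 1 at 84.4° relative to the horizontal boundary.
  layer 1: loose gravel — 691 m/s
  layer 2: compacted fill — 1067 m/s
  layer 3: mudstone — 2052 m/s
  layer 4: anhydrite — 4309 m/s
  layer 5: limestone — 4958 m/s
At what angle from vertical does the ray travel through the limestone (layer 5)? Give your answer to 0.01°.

44.44°

From the normal: θ₁ = 90° − 84.4° = 5.6°.
Snell's law across each interface conserves sin θ / V, so sin θ_5 = V_5·sin θ₁/V₁.
sin θ_5 = 4958 × sin 5.6° / 691 = 0.7002.
θ_5 = arcsin 0.7002 = 44.44°.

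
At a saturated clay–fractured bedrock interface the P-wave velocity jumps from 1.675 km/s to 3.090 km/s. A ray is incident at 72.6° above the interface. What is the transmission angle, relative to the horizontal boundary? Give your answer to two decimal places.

Angle from the normal: 90° − 72.6° = 17.4°.
sin θ₁/V₁ = sin θ₂/V₂ ⇒ sin θ₂ = 3.090·sin 17.4°/1.675 = 3.090·0.2990/1.675 = 0.5517.
θ₂ = arcsin 0.5517 = 33.48° from the normal.
From the interface: 90° − 33.48° = 56.52°.

56.52°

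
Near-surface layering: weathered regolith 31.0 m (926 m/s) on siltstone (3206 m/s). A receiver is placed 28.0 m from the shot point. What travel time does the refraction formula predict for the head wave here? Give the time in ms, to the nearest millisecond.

t = x/V₂ + 2h·√(V₂²−V₁²)/(V₁V₂).
√(V₂²−V₁²) = √(3206²−926²) = 3069.4 m/s; delay term = 2·31.0·3069.4/(926·3206) = 0.06410 s.
t = 28.0/3206 + 0.06410 = 0.07283 s.

73 ms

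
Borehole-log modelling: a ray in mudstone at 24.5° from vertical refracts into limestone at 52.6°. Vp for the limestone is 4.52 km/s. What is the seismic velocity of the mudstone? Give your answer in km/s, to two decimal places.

Snell's law: sin 24.5°/V₁ = sin 52.6°/V₂.
V₁ = V₂·sin 24.5°/sin 52.6° = 4.52 × 0.5220 = 2.36 km/s.

2.36 km/s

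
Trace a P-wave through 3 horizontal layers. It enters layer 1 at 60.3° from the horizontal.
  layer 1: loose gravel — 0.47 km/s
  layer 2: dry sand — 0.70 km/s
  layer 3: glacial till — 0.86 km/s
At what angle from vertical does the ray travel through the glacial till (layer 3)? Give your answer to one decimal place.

65.0°

From the normal: θ₁ = 90° − 60.3° = 29.7°.
Ray parameter p = sin 29.7° / 0.47 = 1.0542e+00 s/km.
sin θ_3 = p·V_3 = 1.0542e+00 × 0.86 = 0.9066.
θ_3 = arcsin 0.9066 = 65.04°.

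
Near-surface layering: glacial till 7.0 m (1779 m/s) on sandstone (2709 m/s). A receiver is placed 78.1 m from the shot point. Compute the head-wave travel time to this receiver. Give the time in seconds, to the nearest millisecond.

t = x/V₂ + 2h·√(V₂²−V₁²)/(V₁V₂).
√(V₂²−V₁²) = √(2709²−1779²) = 2043.0 m/s; delay term = 2·7.0·2043.0/(1779·2709) = 0.00593 s.
t = 78.1/2709 + 0.00593 = 0.03476 s.

0.035 s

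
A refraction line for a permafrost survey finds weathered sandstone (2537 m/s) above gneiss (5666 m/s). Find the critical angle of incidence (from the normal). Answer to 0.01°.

26.60°

At critical incidence the refracted ray runs along the interface (θ₂ = 90°), so sin θ_c = V₁/V₂.
θ_c = arcsin(2537/5666) = arcsin 0.4478 = 26.60°.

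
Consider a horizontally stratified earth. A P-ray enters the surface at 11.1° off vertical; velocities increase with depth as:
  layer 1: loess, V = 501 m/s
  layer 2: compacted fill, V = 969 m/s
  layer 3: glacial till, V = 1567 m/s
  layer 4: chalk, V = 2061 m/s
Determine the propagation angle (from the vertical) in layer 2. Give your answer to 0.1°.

Snell's law across each interface conserves sin θ / V, so sin θ_2 = V_2·sin θ₁/V₁.
sin θ_2 = 969 × sin 11.1° / 501 = 0.3724.
θ_2 = 21.86° from the vertical.

21.9°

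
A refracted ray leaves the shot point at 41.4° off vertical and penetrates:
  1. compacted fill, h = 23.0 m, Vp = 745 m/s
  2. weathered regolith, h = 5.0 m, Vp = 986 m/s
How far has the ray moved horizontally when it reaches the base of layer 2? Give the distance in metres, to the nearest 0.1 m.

29.3 m

Ray parameter p = sin 41.4° / 745 m/s = 8.8767e-04 s/m.
Layer 1: θ = 41.40°; offset = 23.0·tan 41.40° = 20.277 m.
Layer 2: sin θ = p·986 = 0.8752 → θ = 61.07°; offset = 5.0·tan 61.07° = 9.048 m.
Σ offsets = 29.325 m.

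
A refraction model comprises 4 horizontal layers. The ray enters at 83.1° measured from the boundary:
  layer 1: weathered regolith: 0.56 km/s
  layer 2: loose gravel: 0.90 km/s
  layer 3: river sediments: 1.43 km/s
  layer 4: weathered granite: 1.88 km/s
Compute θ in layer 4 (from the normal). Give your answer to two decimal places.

23.79°

From the normal: θ₁ = 90° − 83.1° = 6.9°.
Ray parameter p = sin 6.9° / 0.56 = 2.1453e-01 s/km.
sin θ_4 = p·V_4 = 2.1453e-01 × 1.88 = 0.4033.
θ_4 = arcsin 0.4033 = 23.79°.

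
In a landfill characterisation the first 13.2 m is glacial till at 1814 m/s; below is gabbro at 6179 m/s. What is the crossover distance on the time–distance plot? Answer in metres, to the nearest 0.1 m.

35.7 m

θ_c = arcsin(1814/6179) = 17.07°, so cos θ_c = 0.9559 and tᵢ = 2h cos θ_c/V₁ = 0.0139 s.
At crossover x/V₁ = x/V₂ + tᵢ ⇒ x = tᵢ/(1/V₁ − 1/V₂) = 0.01391/(5.5127e-04 − 1.6184e-04) = 35.72 m.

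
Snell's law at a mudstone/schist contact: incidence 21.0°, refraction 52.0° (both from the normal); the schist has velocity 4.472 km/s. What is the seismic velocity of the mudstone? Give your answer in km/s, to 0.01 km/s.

Snell's law: sin 21.0°/V₁ = sin 52.0°/V₂.
V₁ = V₂·sin 21.0°/sin 52.0° = 4.472 × 0.4548 = 2.03 km/s.

2.03 km/s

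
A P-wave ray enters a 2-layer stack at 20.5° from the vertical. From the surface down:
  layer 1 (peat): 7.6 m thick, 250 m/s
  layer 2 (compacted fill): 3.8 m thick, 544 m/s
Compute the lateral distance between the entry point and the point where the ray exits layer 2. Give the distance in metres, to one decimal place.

7.3 m

Apply Snell's law at each interface; in layer i the horizontal offset is hᵢ·tan θᵢ.
Layer 1: θ = 20.50°; offset = 7.6·tan 20.50° = 2.842 m.
Layer 2: sin θ = 544·sin 20.5°/250 = 0.7621, θ = 49.65°; offset = 3.8·tan 49.65° = 4.472 m.
Σ offsets = 7.314 m.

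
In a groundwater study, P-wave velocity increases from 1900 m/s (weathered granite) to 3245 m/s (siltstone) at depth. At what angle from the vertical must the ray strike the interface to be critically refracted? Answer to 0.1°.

35.8°

At critical incidence the refracted ray runs along the interface (θ₂ = 90°), so sin θ_c = V₁/V₂.
θ_c = arcsin(1900/3245) = arcsin 0.5855 = 35.84°.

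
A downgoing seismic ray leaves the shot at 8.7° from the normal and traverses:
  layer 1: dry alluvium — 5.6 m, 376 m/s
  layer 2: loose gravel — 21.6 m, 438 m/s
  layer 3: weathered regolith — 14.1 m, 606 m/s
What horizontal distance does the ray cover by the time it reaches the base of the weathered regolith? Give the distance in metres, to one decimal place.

Apply Snell's law at each interface; in layer i the horizontal offset is hᵢ·tan θᵢ.
Layer 1: θ = 8.70°; offset = 5.6·tan 8.70° = 0.857 m.
Layer 2: sin θ = 438·sin 8.7°/376 = 0.1762, θ = 10.15°; offset = 21.6·tan 10.15° = 3.866 m.
Layer 3: sin θ = 606·sin 8.7°/376 = 0.2438, θ = 14.11°; offset = 14.1·tan 14.11° = 3.544 m.
Summing the layer offsets gives 8.268 m.

8.3 m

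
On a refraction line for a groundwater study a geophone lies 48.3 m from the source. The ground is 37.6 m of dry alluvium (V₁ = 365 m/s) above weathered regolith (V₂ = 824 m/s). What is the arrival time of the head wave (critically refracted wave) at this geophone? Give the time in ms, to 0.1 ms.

θ_c = arcsin(V₁/V₂) = arcsin(365/824) = 26.29°, cos θ_c = 0.8965.
Intercept time tᵢ = 2h cos θ_c / V₁ = 2·37.6·0.8965/365 = 0.18471 s.
t = x/V₂ + tᵢ = 48.3/824 + 0.18471 = 0.24333 s.

243.3 ms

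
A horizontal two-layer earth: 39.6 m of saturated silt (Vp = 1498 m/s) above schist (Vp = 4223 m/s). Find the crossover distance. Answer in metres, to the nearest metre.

115 m

θ_c = arcsin(1498/4223) = 20.78°, so cos θ_c = 0.9350 and tᵢ = 2h cos θ_c/V₁ = 0.0494 s.
At crossover x/V₁ = x/V₂ + tᵢ ⇒ x = tᵢ/(1/V₁ − 1/V₂) = 0.04943/(6.6756e-04 − 2.3680e-04) = 114.76 m.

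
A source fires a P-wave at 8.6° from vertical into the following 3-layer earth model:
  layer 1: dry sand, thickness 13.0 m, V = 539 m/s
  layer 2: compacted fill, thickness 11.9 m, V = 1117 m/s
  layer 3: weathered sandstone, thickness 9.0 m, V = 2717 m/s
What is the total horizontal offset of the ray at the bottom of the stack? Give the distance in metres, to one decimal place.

16.2 m

Apply Snell's law at each interface; in layer i the horizontal offset is hᵢ·tan θᵢ.
Layer 1: θ = 8.60°; offset = 13.0·tan 8.60° = 1.966 m.
Layer 2: sin θ = 1117·sin 8.6°/539 = 0.3099, θ = 18.05°; offset = 11.9·tan 18.05° = 3.879 m.
Layer 3: sin θ = 2717·sin 8.6°/539 = 0.7538, θ = 48.92°; offset = 9.0·tan 48.92° = 10.324 m.
Total horizontal offset = 16.168 m.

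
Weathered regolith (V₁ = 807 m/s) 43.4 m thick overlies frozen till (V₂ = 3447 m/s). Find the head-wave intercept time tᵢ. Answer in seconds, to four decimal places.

0.1046 s

tᵢ = 2h·√(V₂²−V₁²)/(V₁V₂).
√(V₂²−V₁²) = √(3447²−807²) = 3351.2 m/s.
tᵢ = 2·43.4·3351.2/(807·3447) = 0.10457 s.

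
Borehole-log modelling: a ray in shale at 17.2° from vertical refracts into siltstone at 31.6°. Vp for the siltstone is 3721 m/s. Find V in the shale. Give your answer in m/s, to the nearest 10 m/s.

2100 m/s

sin 17.2° = 0.2957; sin 31.6° = 0.5240.
V₁ = V₂·(sin θ₁/sin θ₂) = 3721·(0.2957/0.5240) = 2099.92 m/s.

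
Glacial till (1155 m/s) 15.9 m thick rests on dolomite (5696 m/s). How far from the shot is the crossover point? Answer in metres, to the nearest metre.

39 m

θ_c = arcsin(1155/5696) = 11.70°, so cos θ_c = 0.9792 and tᵢ = 2h cos θ_c/V₁ = 0.0270 s.
At crossover x/V₁ = x/V₂ + tᵢ ⇒ x = tᵢ/(1/V₁ − 1/V₂) = 0.02696/(8.6580e-04 − 1.7556e-04) = 39.06 m.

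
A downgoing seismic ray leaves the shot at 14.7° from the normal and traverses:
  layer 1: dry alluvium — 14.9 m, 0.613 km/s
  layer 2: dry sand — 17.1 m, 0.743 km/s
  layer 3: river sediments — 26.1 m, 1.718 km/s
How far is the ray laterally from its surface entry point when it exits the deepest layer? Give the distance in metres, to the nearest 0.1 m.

35.8 m

Ray parameter p = sin 14.7° / 0.613 km/s = 4.1396e-01 s/km.
Layer 1: θ = 14.70°; offset = 14.9·tan 14.70° = 3.909 m.
Layer 2: sin θ = p·0.743 = 0.3076 → θ = 17.91°; offset = 17.1·tan 17.91° = 5.527 m.
Layer 3: sin θ = p·1.718 = 0.7112 → θ = 45.33°; offset = 26.1·tan 45.33° = 26.404 m.
Summing the layer offsets gives 35.840 m.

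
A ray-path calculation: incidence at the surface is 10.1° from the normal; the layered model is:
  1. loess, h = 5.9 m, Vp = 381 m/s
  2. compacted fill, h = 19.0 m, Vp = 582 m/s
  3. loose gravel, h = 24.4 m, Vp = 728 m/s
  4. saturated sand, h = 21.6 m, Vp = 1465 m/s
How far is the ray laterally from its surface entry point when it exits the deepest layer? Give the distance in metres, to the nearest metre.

Apply Snell's law at each interface; in layer i the horizontal offset is hᵢ·tan θᵢ.
Layer 1: θ = 10.10°; offset = 5.9·tan 10.10° = 1.051 m.
Layer 2: sin θ = 582·sin 10.1°/381 = 0.2679, θ = 15.54°; offset = 19.0·tan 15.54° = 5.283 m.
Layer 3: sin θ = 728·sin 10.1°/381 = 0.3351, θ = 19.58°; offset = 24.4·tan 19.58° = 8.678 m.
Layer 4: sin θ = 1465·sin 10.1°/381 = 0.6743, θ = 42.40°; offset = 21.6·tan 42.40° = 19.724 m.
Total horizontal offset = 34.735 m.

35 m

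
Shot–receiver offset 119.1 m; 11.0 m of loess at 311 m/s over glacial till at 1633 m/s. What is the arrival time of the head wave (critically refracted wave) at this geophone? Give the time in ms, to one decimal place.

142.4 ms

t = x/V₂ + 2h·√(V₂²−V₁²)/(V₁V₂).
√(V₂²−V₁²) = √(1633²−311²) = 1603.1 m/s; delay term = 2·11.0·1603.1/(311·1633) = 0.06944 s.
t = 119.1/1633 + 0.06944 = 0.14238 s.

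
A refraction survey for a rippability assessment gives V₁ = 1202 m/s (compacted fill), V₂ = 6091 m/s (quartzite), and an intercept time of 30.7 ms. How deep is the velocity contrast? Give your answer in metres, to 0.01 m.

h = tᵢ·V₁·V₂ / (2·√(V₂²−V₁²)).
√(V₂²−V₁²) = √(6091² − 1202²) = 5971.2 m/s.
h = 0.0307 s × 1202 × 6091 / (2 × 5971.2) = 18.82 m.

18.82 m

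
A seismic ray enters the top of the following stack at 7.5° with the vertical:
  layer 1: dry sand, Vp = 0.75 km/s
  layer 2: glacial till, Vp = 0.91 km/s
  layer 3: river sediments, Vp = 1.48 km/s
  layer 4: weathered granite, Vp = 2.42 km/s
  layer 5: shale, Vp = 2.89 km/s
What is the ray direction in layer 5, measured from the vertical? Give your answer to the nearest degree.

30°

Ray parameter p = sin 7.5° / 0.75 = 1.7403e-01 s/km.
sin θ_5 = p·V_5 = 1.7403e-01 × 2.89 = 0.5030.
θ_5 = 30.20° from the vertical.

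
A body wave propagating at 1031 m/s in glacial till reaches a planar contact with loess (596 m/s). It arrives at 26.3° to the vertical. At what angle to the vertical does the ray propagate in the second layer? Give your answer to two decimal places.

sin θ₁/V₁ = sin θ₂/V₂ ⇒ sin θ₂ = 596·sin 26.3°/1031 = 596·0.4431/1031 = 0.2561.
θ₂ = sin⁻¹(0.2561) = 14.84° (from vertical).

14.84°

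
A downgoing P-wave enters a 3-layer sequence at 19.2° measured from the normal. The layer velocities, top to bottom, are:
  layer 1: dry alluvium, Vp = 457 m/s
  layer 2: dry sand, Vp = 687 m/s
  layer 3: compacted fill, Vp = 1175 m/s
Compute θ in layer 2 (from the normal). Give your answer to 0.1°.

29.6°

Snell's law across each interface conserves sin θ / V, so sin θ_2 = V_2·sin θ₁/V₁.
sin θ_2 = 687 × sin 19.2° / 457 = 0.4944.
θ_2 = 29.63° from the vertical.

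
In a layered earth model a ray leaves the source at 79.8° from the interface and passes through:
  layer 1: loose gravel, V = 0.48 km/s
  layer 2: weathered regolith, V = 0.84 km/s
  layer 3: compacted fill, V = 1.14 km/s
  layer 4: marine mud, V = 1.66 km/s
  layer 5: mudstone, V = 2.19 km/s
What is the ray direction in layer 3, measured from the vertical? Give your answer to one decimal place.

24.9°

From the normal: θ₁ = 90° − 79.8° = 10.2°.
Snell's law across each interface conserves sin θ / V, so sin θ_3 = V_3·sin θ₁/V₁.
sin θ_3 = 1.14 × sin 10.2° / 0.48 = 0.4206.
θ_3 = arcsin 0.4206 = 24.87°.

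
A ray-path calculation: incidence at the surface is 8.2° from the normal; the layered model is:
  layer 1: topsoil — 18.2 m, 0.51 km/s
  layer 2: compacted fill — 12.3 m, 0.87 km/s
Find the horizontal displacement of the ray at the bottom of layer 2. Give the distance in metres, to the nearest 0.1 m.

5.7 m

Apply Snell's law at each interface; in layer i the horizontal offset is hᵢ·tan θᵢ.
Layer 1: θ = 8.20°; offset = 18.2·tan 8.20° = 2.623 m.
Layer 2: sin θ = 0.87·sin 8.2°/0.51 = 0.2433, θ = 14.08°; offset = 12.3·tan 14.08° = 3.085 m.
Total horizontal offset = 5.708 m.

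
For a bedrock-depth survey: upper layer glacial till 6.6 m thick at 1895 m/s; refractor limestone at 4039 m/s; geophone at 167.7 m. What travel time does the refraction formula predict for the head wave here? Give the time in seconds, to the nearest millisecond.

0.048 s

t = x/V₂ + 2h·√(V₂²−V₁²)/(V₁V₂).
√(V₂²−V₁²) = √(4039²−1895²) = 3566.9 m/s; delay term = 2·6.6·3566.9/(1895·4039) = 0.00615 s.
t = 167.7/4039 + 0.00615 = 0.04767 s.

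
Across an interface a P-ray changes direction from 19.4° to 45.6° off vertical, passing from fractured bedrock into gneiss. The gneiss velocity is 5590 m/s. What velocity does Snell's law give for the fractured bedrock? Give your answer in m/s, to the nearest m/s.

Snell's law: sin 19.4°/V₁ = sin 45.6°/V₂.
V₁ = V₂·sin 19.4°/sin 45.6° = 5590 × 0.4649 = 2598.81 m/s.

2599 m/s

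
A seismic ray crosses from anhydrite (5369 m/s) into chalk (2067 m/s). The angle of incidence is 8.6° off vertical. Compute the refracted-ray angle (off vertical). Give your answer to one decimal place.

3.3°

Snell's law: sin θ₂ = (V₂/V₁)·sin θ₁ = (2067/5369)·sin 8.6° = 0.0576.
θ₂ = arcsin 0.0576 = 3.30° from the normal.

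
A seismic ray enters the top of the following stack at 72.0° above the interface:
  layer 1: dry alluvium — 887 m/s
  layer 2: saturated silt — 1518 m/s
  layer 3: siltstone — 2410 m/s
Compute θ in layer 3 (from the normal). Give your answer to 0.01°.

From the normal: θ₁ = 90° − 72.0° = 18.0°.
Ray parameter p = sin 18.0° / 887 = 3.4838e-04 s/m.
sin θ_3 = p·V_3 = 3.4838e-04 × 2410 = 0.8396.
θ_3 = arcsin 0.8396 = 57.10°.

57.10°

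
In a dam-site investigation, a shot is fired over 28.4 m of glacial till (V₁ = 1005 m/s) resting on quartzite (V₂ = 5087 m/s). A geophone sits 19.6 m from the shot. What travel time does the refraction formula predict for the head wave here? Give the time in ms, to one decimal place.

θ_c = arcsin(V₁/V₂) = arcsin(1005/5087) = 11.39°, cos θ_c = 0.9803.
Intercept time tᵢ = 2h cos θ_c / V₁ = 2·28.4·0.9803/1005 = 0.05540 s.
t = x/V₂ + tᵢ = 19.6/5087 + 0.05540 = 0.05926 s.

59.3 ms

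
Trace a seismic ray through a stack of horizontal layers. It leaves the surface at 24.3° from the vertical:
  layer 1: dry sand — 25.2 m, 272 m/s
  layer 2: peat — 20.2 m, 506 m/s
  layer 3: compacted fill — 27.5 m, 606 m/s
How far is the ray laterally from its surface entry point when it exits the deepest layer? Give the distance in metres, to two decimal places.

Ray parameter p = sin 24.3° / 272 m/s = 1.5129e-03 s/m.
Layer 1: θ = 24.30°; offset = 25.2·tan 24.30° = 11.3782 m.
Layer 2: sin θ = p·506 = 0.7655 → θ = 49.95°; offset = 20.2·tan 49.95° = 24.0349 m.
Layer 3: sin θ = p·606 = 0.9168 → θ = 66.47°; offset = 27.5·tan 66.47° = 63.1460 m.
Summing the layer offsets gives 98.5592 m.

98.56 m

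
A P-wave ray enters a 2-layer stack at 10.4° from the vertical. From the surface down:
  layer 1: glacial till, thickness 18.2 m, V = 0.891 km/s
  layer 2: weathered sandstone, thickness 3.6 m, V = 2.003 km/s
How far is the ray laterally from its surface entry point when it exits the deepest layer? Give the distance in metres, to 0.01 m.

Apply Snell's law at each interface; in layer i the horizontal offset is hᵢ·tan θᵢ.
Layer 1: θ = 10.40°; offset = 18.2·tan 10.40° = 3.3403 m.
Layer 2: sin θ = 2.003·sin 10.4°/0.891 = 0.4058, θ = 23.94°; offset = 3.6·tan 23.94° = 1.5985 m.
Σ offsets = 4.9388 m.

4.94 m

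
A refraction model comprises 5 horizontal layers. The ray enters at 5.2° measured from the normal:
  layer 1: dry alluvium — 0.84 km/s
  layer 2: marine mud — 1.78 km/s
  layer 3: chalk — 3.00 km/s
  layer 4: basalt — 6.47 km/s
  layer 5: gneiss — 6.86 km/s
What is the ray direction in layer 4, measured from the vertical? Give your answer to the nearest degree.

44°

Snell's law across each interface conserves sin θ / V, so sin θ_4 = V_4·sin θ₁/V₁.
sin θ_4 = 6.47 × sin 5.2° / 0.84 = 0.6981.
θ_4 = 44.27° from the vertical.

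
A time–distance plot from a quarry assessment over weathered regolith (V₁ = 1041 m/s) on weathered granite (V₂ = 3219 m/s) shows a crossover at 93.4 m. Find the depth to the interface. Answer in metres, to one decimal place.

33.4 m

x_cross = 2h·√((V₂+V₁)/(V₂−V₁)) → h = x_cross / (2·√((V₂+V₁)/(V₂−V₁))).
√((V₂+V₁)/(V₂−V₁)) = √((3219+1041)/(3219−1041)) = 1.3985.
h = 93.4 / (2·1.3985) = 33.39 m.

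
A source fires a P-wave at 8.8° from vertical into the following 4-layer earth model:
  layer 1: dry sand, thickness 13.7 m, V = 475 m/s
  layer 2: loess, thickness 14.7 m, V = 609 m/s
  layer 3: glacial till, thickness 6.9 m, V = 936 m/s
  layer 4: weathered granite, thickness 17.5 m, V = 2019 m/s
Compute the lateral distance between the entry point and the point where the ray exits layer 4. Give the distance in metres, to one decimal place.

Apply Snell's law at each interface; in layer i the horizontal offset is hᵢ·tan θᵢ.
Layer 1: θ = 8.80°; offset = 13.7·tan 8.80° = 2.121 m.
Layer 2: sin θ = 609·sin 8.8°/475 = 0.1961, θ = 11.31°; offset = 14.7·tan 11.31° = 2.940 m.
Layer 3: sin θ = 936·sin 8.8°/475 = 0.3015, θ = 17.55°; offset = 6.9·tan 17.55° = 2.182 m.
Layer 4: sin θ = 2019·sin 8.8°/475 = 0.6503, θ = 40.56°; offset = 17.5·tan 40.56° = 14.979 m.
Total horizontal offset = 22.222 m.

22.2 m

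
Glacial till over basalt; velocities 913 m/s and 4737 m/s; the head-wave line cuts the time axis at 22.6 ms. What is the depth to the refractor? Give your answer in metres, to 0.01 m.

10.51 m

θ_c = arcsin(913/4737) = 11.11°; cos θ_c = 0.9813.
tᵢ = 2h cos θ_c/V₁ ⇒ h = tᵢ·V₁/(2 cos θ_c) = 0.0226·913/(2·0.9813) = 10.51 m.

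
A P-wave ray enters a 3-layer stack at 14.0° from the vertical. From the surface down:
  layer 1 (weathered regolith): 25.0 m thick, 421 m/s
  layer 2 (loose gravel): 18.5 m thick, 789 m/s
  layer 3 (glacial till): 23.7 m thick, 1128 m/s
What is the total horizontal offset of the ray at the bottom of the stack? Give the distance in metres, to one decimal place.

Apply Snell's law at each interface; in layer i the horizontal offset is hᵢ·tan θᵢ.
Layer 1: θ = 14.00°; offset = 25.0·tan 14.00° = 6.233 m.
Layer 2: sin θ = 789·sin 14.0°/421 = 0.4534, θ = 26.96°; offset = 18.5·tan 26.96° = 9.410 m.
Layer 3: sin θ = 1128·sin 14.0°/421 = 0.6482, θ = 40.41°; offset = 23.7·tan 40.41° = 20.174 m.
Summing the layer offsets gives 35.818 m.

35.8 m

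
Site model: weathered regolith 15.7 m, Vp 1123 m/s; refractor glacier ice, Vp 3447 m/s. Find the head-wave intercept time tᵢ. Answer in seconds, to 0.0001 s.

θ_c = arcsin(V₁/V₂) = arcsin(1123/3447) = 19.01°; cos θ_c = 0.9454.
tᵢ = 2h·cos θ_c / V₁ = 2·15.7·0.9454 / 1123 = 0.02644 s.

0.0264 s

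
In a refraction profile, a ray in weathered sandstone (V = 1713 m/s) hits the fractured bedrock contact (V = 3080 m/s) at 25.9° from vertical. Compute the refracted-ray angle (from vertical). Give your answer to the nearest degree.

Snell's law: sin θ₂ = (V₂/V₁)·sin θ₁ = (3080/1713)·sin 25.9° = 0.7854.
θ₂ = arcsin 0.7854 = 51.76° from the normal.

52°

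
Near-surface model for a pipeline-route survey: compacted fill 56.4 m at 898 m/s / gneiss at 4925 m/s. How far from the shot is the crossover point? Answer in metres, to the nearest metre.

θ_c = arcsin(898/4925) = 10.51°, so cos θ_c = 0.9832 and tᵢ = 2h cos θ_c/V₁ = 0.1235 s.
At crossover x/V₁ = x/V₂ + tᵢ ⇒ x = tᵢ/(1/V₁ − 1/V₂) = 0.12351/(1.1136e-03 − 2.0305e-04) = 135.64 m.

136 m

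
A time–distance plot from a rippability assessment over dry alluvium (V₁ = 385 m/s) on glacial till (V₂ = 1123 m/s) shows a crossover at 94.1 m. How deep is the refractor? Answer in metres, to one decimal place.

x_cross = 2h·√((V₂+V₁)/(V₂−V₁)) → h = x_cross / (2·√((V₂+V₁)/(V₂−V₁))).
√((V₂+V₁)/(V₂−V₁)) = √((1123+385)/(1123−385)) = 1.4295.
h = 94.1 / (2·1.4295) = 32.91 m.

32.9 m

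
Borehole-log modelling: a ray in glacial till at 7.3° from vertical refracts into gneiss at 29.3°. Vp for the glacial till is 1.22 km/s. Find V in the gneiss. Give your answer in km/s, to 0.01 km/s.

4.70 km/s

sin 7.3° = 0.1271; sin 29.3° = 0.4894.
V₂ = V₁·(sin θ₂/sin θ₁) = 1.22·(0.4894/0.1271) = 4.70 km/s.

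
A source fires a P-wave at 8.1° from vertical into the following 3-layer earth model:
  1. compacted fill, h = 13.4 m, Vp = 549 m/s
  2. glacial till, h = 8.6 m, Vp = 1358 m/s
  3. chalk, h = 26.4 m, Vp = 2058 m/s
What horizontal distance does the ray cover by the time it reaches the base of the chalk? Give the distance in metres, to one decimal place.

21.5 m

Apply Snell's law at each interface; in layer i the horizontal offset is hᵢ·tan θᵢ.
Layer 1: θ = 8.10°; offset = 13.4·tan 8.10° = 1.907 m.
Layer 2: sin θ = 1358·sin 8.1°/549 = 0.3485, θ = 20.40°; offset = 8.6·tan 20.40° = 3.198 m.
Layer 3: sin θ = 2058·sin 8.1°/549 = 0.5282, θ = 31.88°; offset = 26.4·tan 31.88° = 16.422 m.
Summing the layer offsets gives 21.527 m.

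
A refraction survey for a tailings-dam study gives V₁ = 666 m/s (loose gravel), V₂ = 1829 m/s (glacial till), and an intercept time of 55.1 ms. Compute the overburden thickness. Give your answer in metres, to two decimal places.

h = tᵢ·V₁·V₂ / (2·√(V₂²−V₁²)).
√(V₂²−V₁²) = √(1829² − 666²) = 1703.4 m/s.
h = 0.0551 s × 666 × 1829 / (2 × 1703.4) = 19.70 m.

19.70 m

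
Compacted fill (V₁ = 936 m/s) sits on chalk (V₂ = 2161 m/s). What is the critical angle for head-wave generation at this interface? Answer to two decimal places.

25.67°

At critical incidence the refracted ray runs along the interface (θ₂ = 90°), so sin θ_c = V₁/V₂.
θ_c = arcsin(936/2161) = arcsin 0.4331 = 25.67°.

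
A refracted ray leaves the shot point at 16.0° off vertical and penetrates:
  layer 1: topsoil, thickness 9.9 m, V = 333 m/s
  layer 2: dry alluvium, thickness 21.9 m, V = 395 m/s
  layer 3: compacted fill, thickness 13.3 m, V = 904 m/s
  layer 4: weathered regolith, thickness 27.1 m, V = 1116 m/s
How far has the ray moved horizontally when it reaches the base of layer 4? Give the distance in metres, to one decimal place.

90.8 m

p = sin θ₁/V₁ = sin 16.0°/333 = 8.2774e-04 s/m is conserved through the stack.
Layer 1: θ = 16.00°; offset = 9.9·tan 16.00° = 2.839 m.
Layer 2: sin θ = p·395 = 0.3270 → θ = 19.08°; offset = 21.9·tan 19.08° = 7.577 m.
Layer 3: sin θ = p·904 = 0.7483 → θ = 48.44°; offset = 13.3·tan 48.44° = 15.002 m.
Layer 4: sin θ = p·1116 = 0.9238 → θ = 67.48°; offset = 27.1·tan 67.48° = 65.366 m.
Summing the layer offsets gives 90.784 m.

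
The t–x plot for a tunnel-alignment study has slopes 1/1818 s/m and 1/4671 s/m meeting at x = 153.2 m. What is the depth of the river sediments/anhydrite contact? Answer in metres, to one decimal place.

50.8 m

x_cross = 2h·√((V₂+V₁)/(V₂−V₁)) → h = x_cross / (2·√((V₂+V₁)/(V₂−V₁))).
√((V₂+V₁)/(V₂−V₁)) = √((4671+1818)/(4671−1818)) = 1.5081.
h = 153.2 / (2·1.5081) = 50.79 m.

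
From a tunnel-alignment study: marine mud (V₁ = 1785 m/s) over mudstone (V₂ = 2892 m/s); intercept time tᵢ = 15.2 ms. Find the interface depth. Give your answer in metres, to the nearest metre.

h = tᵢ·V₁·V₂ / (2·√(V₂²−V₁²)).
√(V₂²−V₁²) = √(2892² − 1785²) = 2275.4 m/s.
h = 0.0152 s × 1785 × 2892 / (2 × 2275.4) = 17.24 m.

17 m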